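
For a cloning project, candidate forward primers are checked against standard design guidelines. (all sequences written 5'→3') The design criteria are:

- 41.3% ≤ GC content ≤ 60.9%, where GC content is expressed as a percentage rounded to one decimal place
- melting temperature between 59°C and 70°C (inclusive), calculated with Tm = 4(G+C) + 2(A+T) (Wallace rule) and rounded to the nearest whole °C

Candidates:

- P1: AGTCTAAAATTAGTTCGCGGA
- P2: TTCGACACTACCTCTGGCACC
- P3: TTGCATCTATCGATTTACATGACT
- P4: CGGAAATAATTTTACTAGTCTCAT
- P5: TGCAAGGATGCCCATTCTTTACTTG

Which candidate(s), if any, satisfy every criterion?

P2 only.

P1 (21 nt, A=7 T=6 G=5 C=3): GC 8/21 = 38.1%, outside 41.3–60.9% ✗; Tm = 2·13 + 4·8 = 58°C, outside 59–70°C ✗ — fails.
P2 (21 nt, A=4 T=5 G=3 C=9): GC 12/21 = 57.1% ✓; Tm = 2·9 + 4·12 = 66°C ✓ — passes.
P3 (24 nt, A=6 T=10 G=3 C=5): GC 8/24 = 33.3%, outside 41.3–60.9% ✗; Tm = 2·16 + 4·8 = 64°C ✓ — fails.
P4 (24 nt, A=8 T=9 G=3 C=4): GC 7/24 = 29.2%, outside 41.3–60.9% ✗; Tm = 2·17 + 4·7 = 62°C ✓ — fails.
P5 (25 nt, A=5 T=9 G=5 C=6): GC 11/25 = 44.0% ✓; Tm = 2·14 + 4·11 = 72°C, outside 59–70°C ✗ — fails.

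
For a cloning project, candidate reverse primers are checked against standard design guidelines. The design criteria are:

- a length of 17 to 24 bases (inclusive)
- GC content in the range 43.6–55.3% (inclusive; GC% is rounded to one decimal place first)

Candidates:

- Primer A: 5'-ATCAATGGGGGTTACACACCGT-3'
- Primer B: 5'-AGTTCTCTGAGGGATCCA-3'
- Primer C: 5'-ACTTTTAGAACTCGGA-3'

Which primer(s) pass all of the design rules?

Primer A and Primer B.

Primer A (22 nt, A=6 T=5 G=6 C=5): length 22 ✓; GC 11/22 = 50.0% ✓ — passes.
Primer B (18 nt, A=4 T=5 G=5 C=4): length 18 ✓; GC 9/18 = 50.0% ✓ — passes.
Primer C (16 nt, A=5 T=5 G=3 C=3): length 16, outside 17–24 ✗; GC 6/16 = 37.5%, outside 43.6–55.3% ✗ — fails.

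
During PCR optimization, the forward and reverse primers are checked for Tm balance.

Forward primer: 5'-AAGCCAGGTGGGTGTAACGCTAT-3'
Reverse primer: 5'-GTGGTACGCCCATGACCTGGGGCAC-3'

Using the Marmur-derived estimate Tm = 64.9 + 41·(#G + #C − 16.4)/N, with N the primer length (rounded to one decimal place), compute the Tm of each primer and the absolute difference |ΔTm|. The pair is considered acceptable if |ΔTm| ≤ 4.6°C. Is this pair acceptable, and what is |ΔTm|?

|ΔTm| = 8.8°C; the pair is not acceptable.

Forward: G+C = 12, N = 23 → Tm = 64.9 + 41·(12 − 16.4)/23 = 57.1°C.
Reverse: G+C = 17, N = 25 → Tm = 64.9 + 41·(17 − 16.4)/25 = 65.9°C.
|ΔTm| = |57.1 − 65.9| = 8.8°C, > 4.6°C.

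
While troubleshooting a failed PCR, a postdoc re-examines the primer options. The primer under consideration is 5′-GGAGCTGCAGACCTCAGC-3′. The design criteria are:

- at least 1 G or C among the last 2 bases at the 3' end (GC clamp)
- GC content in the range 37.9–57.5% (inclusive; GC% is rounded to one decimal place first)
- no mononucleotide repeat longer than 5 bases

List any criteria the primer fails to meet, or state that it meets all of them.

Fails: GC content.

Base counts: A=4, T=2, G=6, C=6 (length 18).
GC clamp: 3' end GC has 2 G/C ✓
GC content: GC 12/18 = 66.7%, outside 37.9–57.5% ✗
homopolymer run: longest run = 2 ✓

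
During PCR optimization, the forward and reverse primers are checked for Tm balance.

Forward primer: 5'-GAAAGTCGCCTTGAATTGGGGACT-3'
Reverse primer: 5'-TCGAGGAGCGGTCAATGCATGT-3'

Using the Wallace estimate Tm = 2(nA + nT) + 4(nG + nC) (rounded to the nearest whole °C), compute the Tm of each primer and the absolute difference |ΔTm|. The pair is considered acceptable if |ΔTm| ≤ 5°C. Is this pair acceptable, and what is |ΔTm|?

Forward: A=6 T=6 G=8 C=4 → Tm = 2·12 + 4·12 = 72°C.
Reverse: A=5 T=5 G=8 C=4 → Tm = 2·10 + 4·12 = 68°C.
|ΔTm| = |72 − 68| = 4°C, ≤ 5°C.

|ΔTm| = 4°C; the pair is acceptable.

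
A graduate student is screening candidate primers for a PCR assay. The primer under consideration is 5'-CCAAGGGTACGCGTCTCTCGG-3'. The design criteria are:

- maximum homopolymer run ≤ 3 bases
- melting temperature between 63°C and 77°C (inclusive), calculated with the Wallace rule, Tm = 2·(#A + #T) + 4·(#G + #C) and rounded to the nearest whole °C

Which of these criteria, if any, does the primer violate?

Meets all criteria.

Base counts: A=3, T=4, G=7, C=7 (length 21).
homopolymer run: longest run = 3 ✓
Tm: Tm = 2·7 + 4·14 = 70°C ✓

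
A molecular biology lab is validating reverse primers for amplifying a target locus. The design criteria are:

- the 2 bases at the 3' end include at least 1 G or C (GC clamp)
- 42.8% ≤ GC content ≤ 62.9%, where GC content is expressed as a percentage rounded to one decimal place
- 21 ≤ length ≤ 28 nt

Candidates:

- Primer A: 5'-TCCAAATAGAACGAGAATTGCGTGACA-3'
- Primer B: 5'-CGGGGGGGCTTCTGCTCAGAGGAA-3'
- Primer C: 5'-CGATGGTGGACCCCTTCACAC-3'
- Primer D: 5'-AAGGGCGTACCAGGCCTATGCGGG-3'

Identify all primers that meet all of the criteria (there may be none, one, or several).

Primer A (27 nt, A=11 T=5 G=6 C=5): 3' end CA has 1 G/C ✓; GC 11/27 = 40.7%, outside 42.8–62.9% ✗; length 27 ✓ — fails.
Primer B (24 nt, A=4 T=4 G=11 C=5): 3' end AA has 0 G/C, need ≥1 ✗; GC 16/24 = 66.7%, outside 42.8–62.9% ✗; length 24 ✓ — fails.
Primer C (21 nt, A=4 T=4 G=5 C=8): 3' end AC has 1 G/C ✓; GC 13/21 = 61.9% ✓; length 21 ✓ — passes.
Primer D (24 nt, A=5 T=3 G=10 C=6): 3' end GG has 2 G/C ✓; GC 16/24 = 66.7%, outside 42.8–62.9% ✗; length 24 ✓ — fails.

Primer C only.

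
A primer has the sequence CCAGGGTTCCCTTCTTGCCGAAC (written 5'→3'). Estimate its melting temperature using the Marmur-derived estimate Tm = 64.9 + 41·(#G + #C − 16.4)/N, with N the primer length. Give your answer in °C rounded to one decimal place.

Base counts: A=3, T=6, G=5, C=9; G+C = 14, N = 23.
Tm = 64.9 + 41·(14 − 16.4)/23 = 64.9 + -98.40/23 = 60.6°C.

60.6°C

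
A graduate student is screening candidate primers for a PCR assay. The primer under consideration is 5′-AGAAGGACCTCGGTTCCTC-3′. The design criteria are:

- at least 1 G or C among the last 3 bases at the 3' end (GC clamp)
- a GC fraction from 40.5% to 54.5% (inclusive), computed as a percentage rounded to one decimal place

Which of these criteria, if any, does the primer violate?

Fails: GC content.

Base counts: A=4, T=4, G=5, C=6 (length 19).
GC clamp: 3' end CTC has 2 G/C ✓
GC content: GC 11/19 = 57.9%, outside 40.5–54.5% ✗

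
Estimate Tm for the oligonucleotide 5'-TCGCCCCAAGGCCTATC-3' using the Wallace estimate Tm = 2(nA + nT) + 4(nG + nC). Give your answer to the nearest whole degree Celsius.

Base counts: A=3, T=3, G=3, C=8 (length 17).
Tm = 2·(3+3) + 4·(3+8) = 2·6 + 4·11 = 12 + 44 = 56°C.

56°C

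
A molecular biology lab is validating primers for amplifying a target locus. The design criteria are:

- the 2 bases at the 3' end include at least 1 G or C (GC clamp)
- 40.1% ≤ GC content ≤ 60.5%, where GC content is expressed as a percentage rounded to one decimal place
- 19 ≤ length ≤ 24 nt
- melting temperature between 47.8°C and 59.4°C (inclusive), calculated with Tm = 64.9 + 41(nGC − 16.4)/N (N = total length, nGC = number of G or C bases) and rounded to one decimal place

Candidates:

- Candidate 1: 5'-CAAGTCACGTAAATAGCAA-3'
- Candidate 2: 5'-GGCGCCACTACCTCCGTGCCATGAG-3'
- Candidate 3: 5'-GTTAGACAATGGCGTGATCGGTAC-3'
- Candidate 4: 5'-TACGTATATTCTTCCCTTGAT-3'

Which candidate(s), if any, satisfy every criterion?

Candidate 3 only.

Candidate 1 (19 nt, A=9 T=3 G=3 C=4): 3' end AA has 0 G/C, need ≥1 ✗; GC 7/19 = 36.8%, outside 40.1–60.5% ✗; length 19 ✓; Tm = 64.9 + 41·(7 − 16.4)/19 = 44.6°C, outside 47.8–59.4°C ✗ — fails.
Candidate 2 (25 nt, A=4 T=4 G=7 C=10): 3' end AG has 1 G/C ✓; GC 17/25 = 68.0%, outside 40.1–60.5% ✗; length 25, outside 19–24 ✗; Tm = 64.9 + 41·(17 − 16.4)/25 = 65.9°C, outside 47.8–59.4°C ✗ — fails.
Candidate 3 (24 nt, A=6 T=6 G=8 C=4): 3' end AC has 1 G/C ✓; GC 12/24 = 50.0% ✓; length 24 ✓; Tm = 64.9 + 41·(12 − 16.4)/24 = 57.4°C ✓ — passes.
Candidate 4 (21 nt, A=4 T=10 G=2 C=5): 3' end AT has 0 G/C, need ≥1 ✗; GC 7/21 = 33.3%, outside 40.1–60.5% ✗; length 21 ✓; Tm = 64.9 + 41·(7 − 16.4)/21 = 46.5°C, outside 47.8–59.4°C ✗ — fails.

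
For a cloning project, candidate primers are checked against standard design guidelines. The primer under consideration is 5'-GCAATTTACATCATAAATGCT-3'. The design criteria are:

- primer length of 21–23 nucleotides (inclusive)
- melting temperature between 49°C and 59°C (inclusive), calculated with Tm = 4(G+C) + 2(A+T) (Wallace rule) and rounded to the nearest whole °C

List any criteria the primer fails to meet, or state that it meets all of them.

Meets all criteria.

Base counts: A=8, T=7, G=2, C=4 (length 21).
length: length 21 ✓
Tm: Tm = 2·15 + 4·6 = 54°C ✓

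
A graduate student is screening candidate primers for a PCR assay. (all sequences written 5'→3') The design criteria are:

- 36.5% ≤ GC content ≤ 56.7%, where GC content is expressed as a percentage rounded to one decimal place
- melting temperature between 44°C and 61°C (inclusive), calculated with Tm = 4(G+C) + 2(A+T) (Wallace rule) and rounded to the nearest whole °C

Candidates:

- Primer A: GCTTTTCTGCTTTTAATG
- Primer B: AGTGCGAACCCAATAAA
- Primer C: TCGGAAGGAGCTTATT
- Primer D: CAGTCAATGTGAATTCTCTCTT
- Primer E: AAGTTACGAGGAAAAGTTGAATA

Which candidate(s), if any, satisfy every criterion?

Primer B and Primer C.

Primer A (18 nt, A=2 T=10 G=3 C=3): GC 6/18 = 33.3%, outside 36.5–56.7% ✗; Tm = 2·12 + 4·6 = 48°C ✓ — fails.
Primer B (17 nt, A=8 T=2 G=3 C=4): GC 7/17 = 41.2% ✓; Tm = 2·10 + 4·7 = 48°C ✓ — passes.
Primer C (16 nt, A=4 T=5 G=5 C=2): GC 7/16 = 43.8% ✓; Tm = 2·9 + 4·7 = 46°C ✓ — passes.
Primer D (22 nt, A=5 T=9 G=3 C=5): GC 8/22 = 36.4%, outside 36.5–56.7% ✗; Tm = 2·14 + 4·8 = 60°C ✓ — fails.
Primer E (23 nt, A=11 T=5 G=6 C=1): GC 7/23 = 30.4%, outside 36.5–56.7% ✗; Tm = 2·16 + 4·7 = 60°C ✓ — fails.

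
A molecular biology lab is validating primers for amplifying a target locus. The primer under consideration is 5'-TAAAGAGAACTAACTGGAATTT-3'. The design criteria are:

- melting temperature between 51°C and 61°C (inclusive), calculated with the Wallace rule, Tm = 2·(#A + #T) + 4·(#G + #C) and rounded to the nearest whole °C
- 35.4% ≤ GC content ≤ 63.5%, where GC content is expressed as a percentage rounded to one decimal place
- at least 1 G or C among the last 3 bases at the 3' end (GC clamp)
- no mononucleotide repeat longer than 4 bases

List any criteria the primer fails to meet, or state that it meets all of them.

Fails: GC content, GC clamp.

Base counts: A=10, T=6, G=4, C=2 (length 22).
Tm: Tm = 2·16 + 4·6 = 56°C ✓
GC content: GC 6/22 = 27.3%, outside 35.4–63.5% ✗
GC clamp: 3' end TTT has 0 G/C, need ≥1 ✗
homopolymer run: longest run = 3 ✓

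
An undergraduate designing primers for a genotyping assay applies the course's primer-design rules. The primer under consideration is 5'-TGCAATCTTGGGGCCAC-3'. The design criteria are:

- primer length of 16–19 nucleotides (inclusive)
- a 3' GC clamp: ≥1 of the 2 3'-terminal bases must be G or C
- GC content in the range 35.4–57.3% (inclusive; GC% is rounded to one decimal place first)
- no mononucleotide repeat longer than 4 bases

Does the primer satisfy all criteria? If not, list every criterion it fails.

Base counts: A=3, T=4, G=5, C=5 (length 17).
length: length 17 ✓
GC clamp: 3' end AC has 1 G/C ✓
GC content: GC 10/17 = 58.8%, outside 35.4–57.3% ✗
homopolymer run: longest run = 4 ✓

Fails: GC content.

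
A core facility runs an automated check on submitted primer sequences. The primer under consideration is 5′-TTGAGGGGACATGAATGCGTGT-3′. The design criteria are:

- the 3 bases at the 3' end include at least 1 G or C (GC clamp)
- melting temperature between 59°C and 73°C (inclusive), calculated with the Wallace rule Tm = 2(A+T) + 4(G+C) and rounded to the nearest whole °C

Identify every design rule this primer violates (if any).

Base counts: A=5, T=6, G=9, C=2 (length 22).
GC clamp: 3' end TGT has 1 G/C ✓
Tm: Tm = 2·11 + 4·11 = 66°C ✓

Meets all criteria.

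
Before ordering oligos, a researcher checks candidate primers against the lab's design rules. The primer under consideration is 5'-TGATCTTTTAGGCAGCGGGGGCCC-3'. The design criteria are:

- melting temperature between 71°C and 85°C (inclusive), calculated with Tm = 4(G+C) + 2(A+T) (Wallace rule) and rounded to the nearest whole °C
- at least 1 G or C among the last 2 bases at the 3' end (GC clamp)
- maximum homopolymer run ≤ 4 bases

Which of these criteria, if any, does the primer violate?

Base counts: A=3, T=6, G=9, C=6 (length 24).
Tm: Tm = 2·9 + 4·15 = 78°C ✓
GC clamp: 3' end CC has 2 G/C ✓
homopolymer run: longest run = 5, exceeds 4 ✗

Fails: homopolymer run.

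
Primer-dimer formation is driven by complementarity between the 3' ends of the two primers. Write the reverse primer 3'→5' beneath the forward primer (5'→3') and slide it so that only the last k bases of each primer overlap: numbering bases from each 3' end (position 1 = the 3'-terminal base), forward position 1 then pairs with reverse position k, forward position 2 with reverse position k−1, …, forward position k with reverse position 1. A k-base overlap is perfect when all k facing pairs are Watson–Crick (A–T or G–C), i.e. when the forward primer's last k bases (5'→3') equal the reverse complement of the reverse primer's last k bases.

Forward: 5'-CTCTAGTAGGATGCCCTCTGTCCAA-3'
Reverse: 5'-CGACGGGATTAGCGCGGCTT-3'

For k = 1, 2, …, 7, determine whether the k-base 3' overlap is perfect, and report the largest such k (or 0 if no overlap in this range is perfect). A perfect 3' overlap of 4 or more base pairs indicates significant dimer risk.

Longest perfect overlap: 2 complementary base pairs; below the dimer-risk threshold (threshold 4).

Last 7 bases (5'→3') — forward …TGTCCAA, reverse …GCGGCTT.
Reverse complement of the reverse primer's last 7 bases: AAGCCGC; its first k bases are the reverse complement of the reverse primer's last k bases, so a perfect k-base overlap needs the forward primer's last k bases to equal them.
Comparing (forward last k vs required): k=1: A vs A ✓; k=2: AA vs AA ✓; k=3: CAA vs AAG ✗; k=4: CCAA vs AAGC ✗; k=5: TCCAA vs AAGCC ✗; k=6: GTCCAA vs AAGCCG ✗; k=7: TGTCCAA vs AAGCCGC ✗.
Perfect overlaps at k = 1, 2; the largest is 2.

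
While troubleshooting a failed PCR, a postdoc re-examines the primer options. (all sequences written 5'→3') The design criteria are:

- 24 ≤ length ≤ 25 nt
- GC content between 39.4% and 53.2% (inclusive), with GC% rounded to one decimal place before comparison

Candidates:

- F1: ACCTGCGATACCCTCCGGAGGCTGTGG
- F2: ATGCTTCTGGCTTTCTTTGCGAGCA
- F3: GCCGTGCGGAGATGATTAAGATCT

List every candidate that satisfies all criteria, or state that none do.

F2 and F3.

F1 (27 nt, A=4 T=5 G=9 C=9): length 27, outside 24–25 ✗; GC 18/27 = 66.7%, outside 39.4–53.2% ✗ — fails.
F2 (25 nt, A=3 T=10 G=6 C=6): length 25 ✓; GC 12/25 = 48.0% ✓ — passes.
F3 (24 nt, A=6 T=6 G=8 C=4): length 24 ✓; GC 12/24 = 50.0% ✓ — passes.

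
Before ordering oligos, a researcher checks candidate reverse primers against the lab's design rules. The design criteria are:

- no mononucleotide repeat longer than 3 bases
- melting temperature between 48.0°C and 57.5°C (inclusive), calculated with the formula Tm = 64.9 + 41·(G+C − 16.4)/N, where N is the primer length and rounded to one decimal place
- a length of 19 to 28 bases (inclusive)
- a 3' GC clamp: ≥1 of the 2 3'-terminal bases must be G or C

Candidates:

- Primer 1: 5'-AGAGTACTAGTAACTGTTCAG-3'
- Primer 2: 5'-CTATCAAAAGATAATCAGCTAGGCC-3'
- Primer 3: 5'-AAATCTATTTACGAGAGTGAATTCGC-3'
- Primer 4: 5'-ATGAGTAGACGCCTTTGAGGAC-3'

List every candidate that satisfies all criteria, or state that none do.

Primer 1, Primer 3 and Primer 4.

Primer 1 (21 nt, A=7 T=6 G=5 C=3): longest run = 2 ✓; Tm = 64.9 + 41·(8 − 16.4)/21 = 48.5°C ✓; length 21 ✓; 3' end AG has 1 G/C ✓ — passes.
Primer 2 (25 nt, A=10 T=5 G=4 C=6): longest run = 4, exceeds 3 ✗; Tm = 64.9 + 41·(10 − 16.4)/25 = 54.4°C ✓; length 25 ✓; 3' end CC has 2 G/C ✓ — fails.
Primer 3 (26 nt, A=9 T=8 G=5 C=4): longest run = 3 ✓; Tm = 64.9 + 41·(9 − 16.4)/26 = 53.2°C ✓; length 26 ✓; 3' end GC has 2 G/C ✓ — passes.
Primer 4 (22 nt, A=6 T=5 G=7 C=4): longest run = 3 ✓; Tm = 64.9 + 41·(11 − 16.4)/22 = 54.8°C ✓; length 22 ✓; 3' end AC has 1 G/C ✓ — passes.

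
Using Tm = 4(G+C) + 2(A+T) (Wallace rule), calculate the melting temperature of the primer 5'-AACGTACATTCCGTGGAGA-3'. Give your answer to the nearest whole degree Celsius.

Base counts: A=6, T=4, G=5, C=4 (length 19).
Tm = 2·(6+4) + 4·(5+4) = 2·10 + 4·9 = 20 + 36 = 56°C.

56°C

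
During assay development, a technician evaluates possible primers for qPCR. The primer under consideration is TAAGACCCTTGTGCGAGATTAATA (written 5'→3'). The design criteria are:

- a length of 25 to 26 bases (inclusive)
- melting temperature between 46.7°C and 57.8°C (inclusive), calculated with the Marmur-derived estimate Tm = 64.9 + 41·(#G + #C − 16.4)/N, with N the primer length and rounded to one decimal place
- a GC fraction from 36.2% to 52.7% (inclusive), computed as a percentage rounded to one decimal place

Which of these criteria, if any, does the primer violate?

Fails: length.

Base counts: A=8, T=7, G=5, C=4 (length 24).
length: length 24, outside 25–26 ✗
Tm: Tm = 64.9 + 41·(9 − 16.4)/24 = 52.3°C ✓
GC content: GC 9/24 = 37.5% ✓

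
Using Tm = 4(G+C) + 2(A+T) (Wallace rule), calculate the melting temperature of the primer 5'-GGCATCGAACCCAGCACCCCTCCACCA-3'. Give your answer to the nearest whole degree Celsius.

90°C

Base counts: A=7, T=2, G=4, C=14 (length 27).
Tm = 2·(7+2) + 4·(4+14) = 2·9 + 4·18 = 18 + 72 = 90°C.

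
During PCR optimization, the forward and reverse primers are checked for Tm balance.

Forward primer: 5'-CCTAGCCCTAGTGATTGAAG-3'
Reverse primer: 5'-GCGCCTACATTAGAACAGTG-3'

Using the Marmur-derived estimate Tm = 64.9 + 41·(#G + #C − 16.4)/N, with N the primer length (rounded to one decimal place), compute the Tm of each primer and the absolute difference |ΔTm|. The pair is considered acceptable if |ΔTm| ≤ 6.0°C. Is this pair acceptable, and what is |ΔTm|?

|ΔTm| = 0.0°C; the pair is acceptable.

Forward: G+C = 10, N = 20 → Tm = 64.9 + 41·(10 − 16.4)/20 = 51.8°C.
Reverse: G+C = 10, N = 20 → Tm = 64.9 + 41·(10 − 16.4)/20 = 51.8°C.
|ΔTm| = |51.8 − 51.8| = 0.0°C, ≤ 6.0°C.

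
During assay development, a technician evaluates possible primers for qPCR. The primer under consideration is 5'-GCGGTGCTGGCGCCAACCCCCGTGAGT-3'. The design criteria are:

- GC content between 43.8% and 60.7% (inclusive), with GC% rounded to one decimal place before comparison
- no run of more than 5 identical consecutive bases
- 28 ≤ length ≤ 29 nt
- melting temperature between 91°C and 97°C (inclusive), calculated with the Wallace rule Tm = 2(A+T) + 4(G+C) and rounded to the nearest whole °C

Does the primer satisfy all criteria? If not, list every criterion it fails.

Base counts: A=3, T=4, G=10, C=10 (length 27).
GC content: GC 20/27 = 74.1%, outside 43.8–60.7% ✗
homopolymer run: longest run = 5 ✓
length: length 27, outside 28–29 ✗
Tm: Tm = 2·7 + 4·20 = 94°C ✓

Fails: GC content, length.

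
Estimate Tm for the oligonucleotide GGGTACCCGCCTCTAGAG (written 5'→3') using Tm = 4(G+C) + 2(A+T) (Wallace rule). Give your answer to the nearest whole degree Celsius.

Base counts: A=3, T=3, G=6, C=6 (length 18).
Tm = 2·(3+3) + 4·(6+6) = 2·6 + 4·12 = 12 + 48 = 60°C.

60°C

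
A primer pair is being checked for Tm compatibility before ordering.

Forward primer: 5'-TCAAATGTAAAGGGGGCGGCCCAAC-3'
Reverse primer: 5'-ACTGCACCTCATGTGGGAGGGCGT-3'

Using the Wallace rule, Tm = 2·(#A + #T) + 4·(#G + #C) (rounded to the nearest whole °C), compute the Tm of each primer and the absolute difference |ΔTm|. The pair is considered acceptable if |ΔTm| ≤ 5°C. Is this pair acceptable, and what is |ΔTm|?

Forward: A=8 T=3 G=8 C=6 → Tm = 2·11 + 4·14 = 78°C.
Reverse: A=4 T=5 G=9 C=6 → Tm = 2·9 + 4·15 = 78°C.
|ΔTm| = |78 − 78| = 0°C, ≤ 5°C.

|ΔTm| = 0°C; the pair is acceptable.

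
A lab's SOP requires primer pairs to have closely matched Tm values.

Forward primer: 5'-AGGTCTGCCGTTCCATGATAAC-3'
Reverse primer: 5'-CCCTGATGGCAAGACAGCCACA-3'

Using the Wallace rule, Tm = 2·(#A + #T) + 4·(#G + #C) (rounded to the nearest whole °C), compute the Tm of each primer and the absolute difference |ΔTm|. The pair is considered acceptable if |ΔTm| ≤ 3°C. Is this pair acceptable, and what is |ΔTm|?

|ΔTm| = 4°C; the pair is not acceptable.

Forward: A=5 T=6 G=5 C=6 → Tm = 2·11 + 4·11 = 66°C.
Reverse: A=7 T=2 G=5 C=8 → Tm = 2·9 + 4·13 = 70°C.
|ΔTm| = |66 − 70| = 4°C, > 3°C.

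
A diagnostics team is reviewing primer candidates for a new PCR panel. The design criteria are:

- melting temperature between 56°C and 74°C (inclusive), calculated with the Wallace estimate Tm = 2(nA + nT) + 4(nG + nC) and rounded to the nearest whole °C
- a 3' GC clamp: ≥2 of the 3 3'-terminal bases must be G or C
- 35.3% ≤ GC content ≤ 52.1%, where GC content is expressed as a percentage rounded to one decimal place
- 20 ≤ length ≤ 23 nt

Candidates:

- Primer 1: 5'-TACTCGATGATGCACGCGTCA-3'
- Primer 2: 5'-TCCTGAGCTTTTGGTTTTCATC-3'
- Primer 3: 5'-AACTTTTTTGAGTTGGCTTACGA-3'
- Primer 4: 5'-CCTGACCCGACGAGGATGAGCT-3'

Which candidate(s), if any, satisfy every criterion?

None of the candidates satisfy all criteria.

Primer 1 (21 nt, A=5 T=5 G=5 C=6): Tm = 2·10 + 4·11 = 64°C ✓; 3' end TCA has 1 G/C, need ≥2 ✗; GC 11/21 = 52.4%, outside 35.3–52.1% ✗; length 21 ✓ — fails.
Primer 2 (22 nt, A=2 T=11 G=4 C=5): Tm = 2·13 + 4·9 = 62°C ✓; 3' end ATC has 1 G/C, need ≥2 ✗; GC 9/22 = 40.9% ✓; length 22 ✓ — fails.
Primer 3 (23 nt, A=5 T=10 G=5 C=3): Tm = 2·15 + 4·8 = 62°C ✓; 3' end CGA has 2 G/C ✓; GC 8/23 = 34.8%, outside 35.3–52.1% ✗; length 23 ✓ — fails.
Primer 4 (22 nt, A=5 T=3 G=7 C=7): Tm = 2·8 + 4·14 = 72°C ✓; 3' end GCT has 2 G/C ✓; GC 14/22 = 63.6%, outside 35.3–52.1% ✗; length 22 ✓ — fails.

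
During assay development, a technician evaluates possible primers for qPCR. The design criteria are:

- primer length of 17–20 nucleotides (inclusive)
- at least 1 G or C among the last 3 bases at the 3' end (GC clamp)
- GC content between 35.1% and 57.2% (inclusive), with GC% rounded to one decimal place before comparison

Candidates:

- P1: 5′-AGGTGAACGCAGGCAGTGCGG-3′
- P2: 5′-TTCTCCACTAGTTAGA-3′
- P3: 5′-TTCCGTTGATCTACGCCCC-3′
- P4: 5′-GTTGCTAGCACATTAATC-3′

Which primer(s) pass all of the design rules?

P4 only.

P1 (21 nt, A=5 T=2 G=10 C=4): length 21, outside 17–20 ✗; 3' end CGG has 3 G/C ✓; GC 14/21 = 66.7%, outside 35.1–57.2% ✗ — fails.
P2 (16 nt, A=4 T=6 G=2 C=4): length 16, outside 17–20 ✗; 3' end AGA has 1 G/C ✓; GC 6/16 = 37.5% ✓ — fails.
P3 (19 nt, A=2 T=6 G=3 C=8): length 19 ✓; 3' end CCC has 3 G/C ✓; GC 11/19 = 57.9%, outside 35.1–57.2% ✗ — fails.
P4 (18 nt, A=5 T=6 G=3 C=4): length 18 ✓; 3' end ATC has 1 G/C ✓; GC 7/18 = 38.9% ✓ — passes.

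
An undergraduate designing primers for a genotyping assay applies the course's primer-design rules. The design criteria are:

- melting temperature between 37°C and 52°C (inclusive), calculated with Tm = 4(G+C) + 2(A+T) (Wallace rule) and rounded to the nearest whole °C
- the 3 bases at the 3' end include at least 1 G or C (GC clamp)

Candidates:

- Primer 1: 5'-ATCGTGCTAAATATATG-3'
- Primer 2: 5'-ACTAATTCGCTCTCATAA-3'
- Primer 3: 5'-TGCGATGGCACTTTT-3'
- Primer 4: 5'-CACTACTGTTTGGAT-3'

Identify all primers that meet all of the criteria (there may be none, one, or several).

Primer 1 and Primer 4.

Primer 1 (17 nt, A=6 T=6 G=3 C=2): Tm = 2·12 + 4·5 = 44°C ✓; 3' end ATG has 1 G/C ✓ — passes.
Primer 2 (18 nt, A=6 T=6 G=1 C=5): Tm = 2·12 + 4·6 = 48°C ✓; 3' end TAA has 0 G/C, need ≥1 ✗ — fails.
Primer 3 (15 nt, A=2 T=6 G=4 C=3): Tm = 2·8 + 4·7 = 44°C ✓; 3' end TTT has 0 G/C, need ≥1 ✗ — fails.
Primer 4 (15 nt, A=3 T=6 G=3 C=3): Tm = 2·9 + 4·6 = 42°C ✓; 3' end GAT has 1 G/C ✓ — passes.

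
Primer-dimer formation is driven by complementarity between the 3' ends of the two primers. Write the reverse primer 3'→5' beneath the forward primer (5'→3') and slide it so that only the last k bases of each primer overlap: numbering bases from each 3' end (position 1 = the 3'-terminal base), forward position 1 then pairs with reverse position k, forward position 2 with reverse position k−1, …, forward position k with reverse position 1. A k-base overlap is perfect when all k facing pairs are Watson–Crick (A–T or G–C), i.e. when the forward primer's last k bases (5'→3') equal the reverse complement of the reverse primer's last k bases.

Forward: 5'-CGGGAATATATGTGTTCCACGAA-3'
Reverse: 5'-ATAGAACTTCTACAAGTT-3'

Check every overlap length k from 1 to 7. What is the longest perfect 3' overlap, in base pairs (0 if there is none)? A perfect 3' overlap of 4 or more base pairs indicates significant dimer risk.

Last 7 bases (5'→3') — forward …CCACGAA, reverse …ACAAGTT.
Reverse complement of the reverse primer's last 7 bases: AACTTGT; its first k bases are the reverse complement of the reverse primer's last k bases, so a perfect k-base overlap needs the forward primer's last k bases to equal them.
Comparing (forward last k vs required): k=1: A vs A ✓; k=2: AA vs AA ✓; k=3: GAA vs AAC ✗; k=4: CGAA vs AACT ✗; k=5: ACGAA vs AACTT ✗; k=6: CACGAA vs AACTTG ✗; k=7: CCACGAA vs AACTTGT ✗.
Perfect overlaps at k = 1, 2; the largest is 2.

Longest perfect overlap: 2 complementary base pairs; below the dimer-risk threshold (threshold 4).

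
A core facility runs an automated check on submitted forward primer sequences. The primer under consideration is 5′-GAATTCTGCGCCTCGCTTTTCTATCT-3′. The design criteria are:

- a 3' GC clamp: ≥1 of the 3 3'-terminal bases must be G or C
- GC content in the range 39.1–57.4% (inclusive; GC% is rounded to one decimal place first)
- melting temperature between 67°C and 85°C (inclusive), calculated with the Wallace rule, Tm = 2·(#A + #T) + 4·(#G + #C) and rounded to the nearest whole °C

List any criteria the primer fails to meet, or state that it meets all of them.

Meets all criteria.

Base counts: A=3, T=11, G=4, C=8 (length 26).
GC clamp: 3' end TCT has 1 G/C ✓
GC content: GC 12/26 = 46.2% ✓
Tm: Tm = 2·14 + 4·12 = 76°C ✓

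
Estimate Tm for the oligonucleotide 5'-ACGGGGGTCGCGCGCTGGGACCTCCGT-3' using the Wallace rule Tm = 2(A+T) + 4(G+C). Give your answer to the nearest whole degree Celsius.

96°C

Base counts: A=2, T=4, G=12, C=9 (length 27).
Tm = 2·(2+4) + 4·(12+9) = 2·6 + 4·21 = 12 + 84 = 96°C.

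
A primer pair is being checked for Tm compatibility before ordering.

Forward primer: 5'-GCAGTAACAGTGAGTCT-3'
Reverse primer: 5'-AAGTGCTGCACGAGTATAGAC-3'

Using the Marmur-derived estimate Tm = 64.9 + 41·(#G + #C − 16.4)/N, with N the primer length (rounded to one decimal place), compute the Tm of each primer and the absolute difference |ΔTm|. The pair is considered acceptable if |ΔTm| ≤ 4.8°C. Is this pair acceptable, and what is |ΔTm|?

|ΔTm| = 7.8°C; the pair is not acceptable.

Forward: G+C = 8, N = 17 → Tm = 64.9 + 41·(8 − 16.4)/17 = 44.6°C.
Reverse: G+C = 10, N = 21 → Tm = 64.9 + 41·(10 − 16.4)/21 = 52.4°C.
|ΔTm| = |44.6 − 52.4| = 7.8°C, > 4.8°C.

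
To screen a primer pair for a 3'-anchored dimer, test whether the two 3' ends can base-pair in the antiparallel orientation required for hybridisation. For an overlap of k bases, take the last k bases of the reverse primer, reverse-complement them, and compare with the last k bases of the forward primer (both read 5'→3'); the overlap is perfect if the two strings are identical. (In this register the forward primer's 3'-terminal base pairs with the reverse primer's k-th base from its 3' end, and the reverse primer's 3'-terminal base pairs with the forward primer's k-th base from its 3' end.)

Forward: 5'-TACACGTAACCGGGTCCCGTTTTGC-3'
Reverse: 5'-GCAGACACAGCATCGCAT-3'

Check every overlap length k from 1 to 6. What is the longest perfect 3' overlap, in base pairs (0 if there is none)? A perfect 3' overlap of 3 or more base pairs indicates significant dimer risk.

Last 6 bases (5'→3') — forward …TTTTGC, reverse …TCGCAT.
Reverse complement of the reverse primer's last 6 bases: ATGCGA; its first k bases are the reverse complement of the reverse primer's last k bases, so a perfect k-base overlap needs the forward primer's last k bases to equal them.
Comparing (forward last k vs required): k=1: C vs A ✗; k=2: GC vs AT ✗; k=3: TGC vs ATG ✗; k=4: TTGC vs ATGC ✗; k=5: TTTGC vs ATGCG ✗; k=6: TTTTGC vs ATGCGA ✗.
No overlap length from 1 to 6 is perfect, so the longest perfect 3' overlap is 0.

Longest perfect overlap: 0 complementary base pairs; below the dimer-risk threshold (threshold 3).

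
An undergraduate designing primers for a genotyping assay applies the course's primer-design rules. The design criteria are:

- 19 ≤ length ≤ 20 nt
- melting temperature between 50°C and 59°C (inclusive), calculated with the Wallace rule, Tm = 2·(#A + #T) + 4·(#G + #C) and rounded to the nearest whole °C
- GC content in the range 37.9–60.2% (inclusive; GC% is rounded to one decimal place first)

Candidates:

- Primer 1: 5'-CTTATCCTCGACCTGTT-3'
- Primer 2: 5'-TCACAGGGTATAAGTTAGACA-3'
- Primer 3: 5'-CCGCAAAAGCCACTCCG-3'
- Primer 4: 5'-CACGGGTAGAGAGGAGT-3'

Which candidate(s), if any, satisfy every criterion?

Primer 1 (17 nt, A=2 T=7 G=2 C=6): length 17, outside 19–20 ✗; Tm = 2·9 + 4·8 = 50°C ✓; GC 8/17 = 47.1% ✓ — fails.
Primer 2 (21 nt, A=8 T=5 G=5 C=3): length 21, outside 19–20 ✗; Tm = 2·13 + 4·8 = 58°C ✓; GC 8/21 = 38.1% ✓ — fails.
Primer 3 (17 nt, A=5 T=1 G=3 C=8): length 17, outside 19–20 ✗; Tm = 2·6 + 4·11 = 56°C ✓; GC 11/17 = 64.7%, outside 37.9–60.2% ✗ — fails.
Primer 4 (17 nt, A=5 T=2 G=8 C=2): length 17, outside 19–20 ✗; Tm = 2·7 + 4·10 = 54°C ✓; GC 10/17 = 58.8% ✓ — fails.

None of the candidates satisfy all criteria.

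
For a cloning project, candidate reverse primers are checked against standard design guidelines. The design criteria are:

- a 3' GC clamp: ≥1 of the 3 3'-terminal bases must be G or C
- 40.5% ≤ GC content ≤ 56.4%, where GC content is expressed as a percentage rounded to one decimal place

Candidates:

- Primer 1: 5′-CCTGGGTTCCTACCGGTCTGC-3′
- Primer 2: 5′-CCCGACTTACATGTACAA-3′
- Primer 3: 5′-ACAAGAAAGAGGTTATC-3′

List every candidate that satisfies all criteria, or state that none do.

Primer 2 only.

Primer 1 (21 nt, A=1 T=6 G=6 C=8): 3' end TGC has 2 G/C ✓; GC 14/21 = 66.7%, outside 40.5–56.4% ✗ — fails.
Primer 2 (18 nt, A=6 T=4 G=2 C=6): 3' end CAA has 1 G/C ✓; GC 8/18 = 44.4% ✓ — passes.
Primer 3 (17 nt, A=8 T=3 G=4 C=2): 3' end ATC has 1 G/C ✓; GC 6/17 = 35.3%, outside 40.5–56.4% ✗ — fails.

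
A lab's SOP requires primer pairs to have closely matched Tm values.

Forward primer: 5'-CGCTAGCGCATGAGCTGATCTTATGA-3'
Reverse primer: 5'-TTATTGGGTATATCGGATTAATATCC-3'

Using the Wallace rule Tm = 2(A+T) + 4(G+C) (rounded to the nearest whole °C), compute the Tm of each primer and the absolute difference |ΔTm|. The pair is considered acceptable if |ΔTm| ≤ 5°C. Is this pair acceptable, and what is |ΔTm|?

Forward: A=6 T=7 G=7 C=6 → Tm = 2·13 + 4·13 = 78°C.
Reverse: A=7 T=11 G=5 C=3 → Tm = 2·18 + 4·8 = 68°C.
|ΔTm| = |78 − 68| = 10°C, > 5°C.

|ΔTm| = 10°C; the pair is not acceptable.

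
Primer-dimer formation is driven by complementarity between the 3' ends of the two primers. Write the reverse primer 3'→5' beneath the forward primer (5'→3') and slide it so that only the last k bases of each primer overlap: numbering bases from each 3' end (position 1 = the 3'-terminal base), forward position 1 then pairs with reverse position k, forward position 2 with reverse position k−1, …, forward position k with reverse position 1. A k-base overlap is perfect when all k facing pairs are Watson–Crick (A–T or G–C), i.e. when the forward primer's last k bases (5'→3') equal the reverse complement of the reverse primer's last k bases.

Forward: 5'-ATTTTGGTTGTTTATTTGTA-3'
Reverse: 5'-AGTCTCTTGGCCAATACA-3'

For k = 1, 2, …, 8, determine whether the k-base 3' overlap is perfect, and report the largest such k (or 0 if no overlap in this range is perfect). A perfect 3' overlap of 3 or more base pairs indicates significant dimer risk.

Last 8 bases (5'→3') — forward …TATTTGTA, reverse …CCAATACA.
Reverse complement of the reverse primer's last 8 bases: TGTATTGG; its first k bases are the reverse complement of the reverse primer's last k bases, so a perfect k-base overlap needs the forward primer's last k bases to equal them.
Comparing (forward last k vs required): k=1: A vs T ✗; k=2: TA vs TG ✗; k=3: GTA vs TGT ✗; k=4: TGTA vs TGTA ✓; k=5: TTGTA vs TGTAT ✗; k=6: TTTGTA vs TGTATT ✗; k=7: ATTTGTA vs TGTATTG ✗; k=8: TATTTGTA vs TGTATTGG ✗.
Only k = 4 is perfect, so the longest perfect 3' overlap is 4.

Longest perfect overlap: 4 complementary base pairs; significant dimer risk (threshold 3).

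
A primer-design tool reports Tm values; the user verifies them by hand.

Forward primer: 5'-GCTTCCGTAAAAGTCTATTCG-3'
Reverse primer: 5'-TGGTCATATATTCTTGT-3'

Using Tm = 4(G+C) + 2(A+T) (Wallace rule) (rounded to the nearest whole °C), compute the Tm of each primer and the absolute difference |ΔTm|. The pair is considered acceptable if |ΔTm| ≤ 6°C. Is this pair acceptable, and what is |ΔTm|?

Forward: A=5 T=7 G=4 C=5 → Tm = 2·12 + 4·9 = 60°C.
Reverse: A=3 T=9 G=3 C=2 → Tm = 2·12 + 4·5 = 44°C.
|ΔTm| = |60 − 44| = 16°C, > 6°C.

|ΔTm| = 16°C; the pair is not acceptable.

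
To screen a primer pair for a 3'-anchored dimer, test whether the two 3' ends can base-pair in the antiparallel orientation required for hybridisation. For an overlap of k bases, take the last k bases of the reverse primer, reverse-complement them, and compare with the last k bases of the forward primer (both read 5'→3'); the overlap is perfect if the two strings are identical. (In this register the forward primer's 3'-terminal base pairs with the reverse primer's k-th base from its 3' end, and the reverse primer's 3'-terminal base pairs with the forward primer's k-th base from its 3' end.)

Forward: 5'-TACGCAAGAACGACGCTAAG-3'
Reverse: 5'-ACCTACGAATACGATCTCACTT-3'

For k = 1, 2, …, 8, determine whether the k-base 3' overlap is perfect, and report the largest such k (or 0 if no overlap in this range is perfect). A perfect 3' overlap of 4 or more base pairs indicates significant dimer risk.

Last 8 bases (5'→3') — forward …ACGCTAAG, reverse …TCTCACTT.
Reverse complement of the reverse primer's last 8 bases: AAGTGAGA; its first k bases are the reverse complement of the reverse primer's last k bases, so a perfect k-base overlap needs the forward primer's last k bases to equal them.
Comparing (forward last k vs required): k=1: G vs A ✗; k=2: AG vs AA ✗; k=3: AAG vs AAG ✓; k=4: TAAG vs AAGT ✗; k=5: CTAAG vs AAGTG ✗; k=6: GCTAAG vs AAGTGA ✗; k=7: CGCTAAG vs AAGTGAG ✗; k=8: ACGCTAAG vs AAGTGAGA ✗.
Only k = 3 is perfect, so the longest perfect 3' overlap is 3.

Longest perfect overlap: 3 complementary base pairs; below the dimer-risk threshold (threshold 4).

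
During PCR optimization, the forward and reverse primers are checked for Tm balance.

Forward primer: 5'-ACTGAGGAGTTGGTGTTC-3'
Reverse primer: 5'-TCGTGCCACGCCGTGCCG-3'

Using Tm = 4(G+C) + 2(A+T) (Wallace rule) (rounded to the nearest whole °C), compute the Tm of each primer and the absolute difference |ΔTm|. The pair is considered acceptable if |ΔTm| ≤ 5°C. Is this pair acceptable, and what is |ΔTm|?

|ΔTm| = 10°C; the pair is not acceptable.

Forward: A=3 T=6 G=7 C=2 → Tm = 2·9 + 4·9 = 54°C.
Reverse: A=1 T=3 G=6 C=8 → Tm = 2·4 + 4·14 = 64°C.
|ΔTm| = |54 − 64| = 10°C, > 5°C.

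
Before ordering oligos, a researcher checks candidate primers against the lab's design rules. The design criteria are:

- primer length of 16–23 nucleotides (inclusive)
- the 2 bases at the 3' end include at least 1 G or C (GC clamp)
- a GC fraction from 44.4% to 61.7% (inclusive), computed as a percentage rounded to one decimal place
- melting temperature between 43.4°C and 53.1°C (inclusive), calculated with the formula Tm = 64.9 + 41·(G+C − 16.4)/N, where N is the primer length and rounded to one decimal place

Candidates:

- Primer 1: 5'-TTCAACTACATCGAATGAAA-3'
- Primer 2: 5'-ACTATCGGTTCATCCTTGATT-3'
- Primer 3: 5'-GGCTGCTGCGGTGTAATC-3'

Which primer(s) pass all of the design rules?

Primer 3 only.

Primer 1 (20 nt, A=9 T=5 G=2 C=4): length 20 ✓; 3' end AA has 0 G/C, need ≥1 ✗; GC 6/20 = 30.0%, outside 44.4–61.7% ✗; Tm = 64.9 + 41·(6 − 16.4)/20 = 43.6°C ✓ — fails.
Primer 2 (21 nt, A=4 T=9 G=3 C=5): length 21 ✓; 3' end TT has 0 G/C, need ≥1 ✗; GC 8/21 = 38.1%, outside 44.4–61.7% ✗; Tm = 64.9 + 41·(8 − 16.4)/21 = 48.5°C ✓ — fails.
Primer 3 (18 nt, A=2 T=5 G=7 C=4): length 18 ✓; 3' end TC has 1 G/C ✓; GC 11/18 = 61.1% ✓; Tm = 64.9 + 41·(11 − 16.4)/18 = 52.6°C ✓ — passes.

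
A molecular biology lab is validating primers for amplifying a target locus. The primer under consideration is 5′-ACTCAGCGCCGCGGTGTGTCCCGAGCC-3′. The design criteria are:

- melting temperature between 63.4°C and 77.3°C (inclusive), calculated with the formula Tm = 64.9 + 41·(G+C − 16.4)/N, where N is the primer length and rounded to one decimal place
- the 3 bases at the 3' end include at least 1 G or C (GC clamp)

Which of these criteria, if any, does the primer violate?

Meets all criteria.

Base counts: A=3, T=4, G=9, C=11 (length 27).
Tm: Tm = 64.9 + 41·(20 − 16.4)/27 = 70.4°C ✓
GC clamp: 3' end GCC has 3 G/C ✓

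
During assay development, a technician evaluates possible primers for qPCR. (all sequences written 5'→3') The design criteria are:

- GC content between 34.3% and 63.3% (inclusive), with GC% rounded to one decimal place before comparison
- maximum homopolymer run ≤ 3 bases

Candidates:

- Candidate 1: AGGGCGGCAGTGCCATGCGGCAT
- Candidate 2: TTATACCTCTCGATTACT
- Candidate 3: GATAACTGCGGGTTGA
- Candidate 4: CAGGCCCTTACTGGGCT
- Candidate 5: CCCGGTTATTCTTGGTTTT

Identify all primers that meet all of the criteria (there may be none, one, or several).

Candidate 3 only.

Candidate 1 (23 nt, A=4 T=3 G=10 C=6): GC 16/23 = 69.6%, outside 34.3–63.3% ✗; longest run = 3 ✓ — fails.
Candidate 2 (18 nt, A=4 T=8 G=1 C=5): GC 6/18 = 33.3%, outside 34.3–63.3% ✗; longest run = 2 ✓ — fails.
Candidate 3 (16 nt, A=4 T=4 G=6 C=2): GC 8/16 = 50.0% ✓; longest run = 3 ✓ — passes.
Candidate 4 (17 nt, A=2 T=4 G=5 C=6): GC 11/17 = 64.7%, outside 34.3–63.3% ✗; longest run = 3 ✓ — fails.
Candidate 5 (19 nt, A=1 T=10 G=4 C=4): GC 8/19 = 42.1% ✓; longest run = 4, exceeds 3 ✗ — fails.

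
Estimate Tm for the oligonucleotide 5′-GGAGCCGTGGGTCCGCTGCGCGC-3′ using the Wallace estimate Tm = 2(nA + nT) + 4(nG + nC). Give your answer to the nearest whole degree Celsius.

Base counts: A=1, T=3, G=11, C=8 (length 23).
Tm = 2·(1+3) + 4·(11+8) = 2·4 + 4·19 = 8 + 76 = 84°C.

84°C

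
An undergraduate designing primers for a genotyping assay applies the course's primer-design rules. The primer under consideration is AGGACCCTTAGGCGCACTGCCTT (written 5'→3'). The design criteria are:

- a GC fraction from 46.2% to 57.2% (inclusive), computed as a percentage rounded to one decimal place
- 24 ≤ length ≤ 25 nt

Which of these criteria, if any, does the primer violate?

Base counts: A=4, T=5, G=6, C=8 (length 23).
GC content: GC 14/23 = 60.9%, outside 46.2–57.2% ✗
length: length 23, outside 24–25 ✗

Fails: GC content, length.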